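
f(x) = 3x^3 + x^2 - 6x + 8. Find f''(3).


First derivative:
f'(x) = 9x^2 + 2x - 6
Second derivative:
f''(x) = 18x + 2
Substitute x = 3:
f''(3) = 18 * 3 + 2
= 54 + 2
= 56

56


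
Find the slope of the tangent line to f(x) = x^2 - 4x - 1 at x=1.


The slope of the tangent line equals f'(x) at the point.
f(x) = x^2 - 4x - 1
f'(x) = 2x - 4
At x = 1:
f'(1) = 2 * 1 - 4
= 2 - 4
= -2

-2


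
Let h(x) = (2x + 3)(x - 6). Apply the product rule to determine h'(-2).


Let u(x) = 2x + 3 and v(x) = x - 6
u'(x) = 2
v'(x) = 1
Product rule: h'(x) = u'(x)*v(x) + u(x)*v'(x)
= 2 * (x - 6) + (2x + 3) * 1
At x = -2:
u(-2) = 2 * (-2) + 3 = -1
v(-2) = 1 * (-2) - 6 = -8
h'(-2) = 2 * (-8) + (-1) * 1
= -16 - 1
= -17

-17


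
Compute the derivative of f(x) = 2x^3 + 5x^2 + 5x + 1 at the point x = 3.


Differentiate f(x) = 2x^3 + 5x^2 + 5x + 1 term by term:
f'(x) = 6x^2 + 10x + 5
Substitute x = 3:
f'(3) = 6 * 3^2 + 10 * 3 + 5
= 54 + 30 + 5
= 89

89


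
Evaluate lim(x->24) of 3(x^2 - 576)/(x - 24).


Direct substitution gives 0/0, so we factor the numerator.
Factor: 3(x^2 - 576) = 3 * (x - 24)(x + 24)
Cancel the common factor (x - 24):
3(x^2 - 576)/(x - 24) = 3 * (x + 24)
Now substitute x = 24:
= 3 * (24 + 24) = 144

144


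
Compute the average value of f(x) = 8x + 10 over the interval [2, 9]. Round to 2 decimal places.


Average value = 1/(b-a) * integral from a to b of f(x) dx
First compute the integral of 8x + 10:
F(x) = 4x^2 + 10x
F(9) = 4 * 81 + 10 * 9 = 414
F(2) = 4 * 4 + 10 * 2 = 36
Integral = 414 - 36 = 378
Average = 378 / (9 - 2) = 378 / 7
= 54 = 54.00

54.00


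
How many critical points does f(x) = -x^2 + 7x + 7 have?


Find where f'(x) = 0:
f'(x) = -2x + 7
Set f'(x) = 0:
-2x + 7 = 0
x = -7 / (-2) = 7/2
This is a linear equation in x, so there is exactly one solution.
Number of critical points: 1

1


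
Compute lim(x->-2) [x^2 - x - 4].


Since polynomials are continuous, we use direct substitution.
lim(x->-2) of x^2 - x - 4
= 1 * (-2)^2 - 1 * (-2) - 4
= 4 + 2 - 4
= 2

2


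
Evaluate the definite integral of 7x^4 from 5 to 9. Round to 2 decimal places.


Find the antiderivative of 7x^4:
F(x) = 7/5 * x^5
Apply the Fundamental Theorem of Calculus:
F(9) - F(5)
= 7/5 * 9^5 - 7/5 * 5^5
= 7/5 * (59049 - 3125)
= 7/5 * 55924
= 391468/5 = 78293.60

78293.60


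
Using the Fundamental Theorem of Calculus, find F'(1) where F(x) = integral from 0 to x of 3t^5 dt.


By the Fundamental Theorem of Calculus (Part 1):
If F(x) = integral from 0 to x of f(t) dt, then F'(x) = f(x)
Here f(t) = 3t^5
So F'(x) = 3x^5
Evaluate at x = 1:
F'(1) = 3 * 1^5
= 3 * 1
= 3

3


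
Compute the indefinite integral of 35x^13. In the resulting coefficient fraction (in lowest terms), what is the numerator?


Apply the power rule for integration:
integral of ax^n dx = a/(n+1) * x^(n+1) + C
integral of 35x^13 dx
= 35/14 * x^14 + C
= 5/2 * x^14 + C
The coefficient in lowest terms is 5/2, and its numerator is 5

5


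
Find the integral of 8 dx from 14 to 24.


The integral of a constant k over [a, b] equals k * (b - a).
integral from 14 to 24 of 8 dx
= 8 * (24 - 14)
= 8 * 10
= 80

80


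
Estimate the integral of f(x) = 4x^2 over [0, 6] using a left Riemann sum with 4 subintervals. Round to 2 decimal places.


Left Riemann sum uses left endpoints of each subinterval.
Interval: [0, 6], n = 4
dx = (6 - 0) / 4 = 3/2
Left endpoints: [0, 3/2, 3, 9/2]
f values: [0, 9, 36, 81]
Sum = dx * (sum of f values)
= 3/2 * 126
= 189 = 189.00

189.00


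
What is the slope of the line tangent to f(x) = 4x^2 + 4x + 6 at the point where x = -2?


The slope of the tangent line equals f'(x) at the point.
f(x) = 4x^2 + 4x + 6
f'(x) = 8x + 4
At x = -2:
f'(-2) = 8 * (-2) + 4
= -16 + 4
= -12

-12


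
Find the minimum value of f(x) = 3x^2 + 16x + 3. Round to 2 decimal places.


For a quadratic f(x) = ax^2 + bx + c with a > 0, the minimum is at the vertex.
Vertex x-coordinate: x = -b/(2a)
x = -(16) / (2 * 3)
x = -16/6 = -8/3
Substitute back to find the minimum value:
f(-8/3) = 3 * (-8/3)^2 + 16 * (-8/3) + 3
= 64/3 - 128/3 + 3
= -55/3 ≈ -18.33

-18.33


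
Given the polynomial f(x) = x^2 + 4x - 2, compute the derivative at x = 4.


Differentiate term by term using power and sum rules:
f(x) = x^2 + 4x - 2
f'(x) = 2x + 4
Substitute x = 4:
f'(4) = 2 * 4 + 4
= 8 + 4
= 12

12


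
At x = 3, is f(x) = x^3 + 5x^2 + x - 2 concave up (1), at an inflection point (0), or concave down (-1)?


Concavity is determined by the sign of f''(x).
f(x) = x^3 + 5x^2 + x - 2
f'(x) = 3x^2 + 10x + 1
f''(x) = 6x + 10
f''(3) = 6 * 3 + 10
= 18 + 10
= 28
Since f''(3) > 0, the function is concave up (1)

1


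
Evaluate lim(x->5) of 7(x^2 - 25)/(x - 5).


Direct substitution gives 0/0, so we factor the numerator.
Factor: 7(x^2 - 25) = 7 * (x - 5)(x + 5)
Cancel the common factor (x - 5):
7(x^2 - 25)/(x - 5) = 7 * (x + 5)
Now substitute x = 5:
= 7 * (5 + 5) = 70

70


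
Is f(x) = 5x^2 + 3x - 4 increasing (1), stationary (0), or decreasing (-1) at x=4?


Compute f'(x) to determine behavior:
f'(x) = 10x + 3
f'(4) = 10 * 4 + 3
= 40 + 3
= 43
Since f'(4) > 0, the function is increasing (1)

1


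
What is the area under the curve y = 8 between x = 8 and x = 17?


The area under a constant function y = 8 is a rectangle.
Width = 17 - 8 = 9
Height = 8
Area = width * height
= 9 * 8
= 72

72


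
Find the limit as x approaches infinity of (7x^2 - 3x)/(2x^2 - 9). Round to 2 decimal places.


For limits at infinity with equal-degree polynomials,
we compare leading coefficients.
Numerator leading term: 7x^2
Denominator leading term: 2x^2
Divide both by x^2:
lim = (7 - 3/x) / (2 - 9/x^2)
As x -> infinity, the 1/x and 1/x^2 terms vanish:
= 7/2 = 3.50

3.50


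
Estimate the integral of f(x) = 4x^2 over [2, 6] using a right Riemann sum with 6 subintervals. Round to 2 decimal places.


Right Riemann sum uses right endpoints of each subinterval.
Interval: [2, 6], n = 6
dx = (6 - 2) / 6 = 2/3
Right endpoints: [8/3, 10/3, 4, 14/3, 16/3, 6]
f values: [256/9, 400/9, 64, 784/9, 1024/9, 144]
Sum = dx * (sum of f values)
= 2/3 * 4336/9
= 8672/27 ≈ 321.19

321.19


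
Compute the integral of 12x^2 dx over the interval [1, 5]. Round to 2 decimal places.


Find the antiderivative of 12x^2:
F(x) = 12/3 * x^3
Apply the Fundamental Theorem of Calculus:
F(5) - F(1)
= 12/3 * 5^3 - 12/3 * 1^3
= 12/3 * (125 - 1)
= 12/3 * 124
= 496 = 496.00

496.00


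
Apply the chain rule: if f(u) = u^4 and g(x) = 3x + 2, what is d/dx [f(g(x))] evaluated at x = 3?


Using the chain rule: (f(g(x)))' = f'(g(x)) * g'(x)
First, find g(3):
g(3) = 3 * 3 + 2 = 11
Next, f'(u) = 4u^3
And g'(x) = 3
So f'(g(3)) * g'(3)
= 4 * 11^3 * 3
= 4 * 1331 * 3
= 15972

15972


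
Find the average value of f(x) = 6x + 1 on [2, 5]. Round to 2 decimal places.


Average value = 1/(b-a) * integral from a to b of f(x) dx
First compute the integral of 6x + 1:
F(x) = 3x^2 + x
F(5) = 3 * 25 + 1 * 5 = 80
F(2) = 3 * 4 + 1 * 2 = 14
Integral = 80 - 14 = 66
Average = 66 / (5 - 2) = 66 / 3
= 22 = 22.00

22.00


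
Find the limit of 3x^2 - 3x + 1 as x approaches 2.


Since polynomials are continuous, we use direct substitution.
lim(x->2) of 3x^2 - 3x + 1
= 3 * 2^2 - 3 * 2 + 1
= 12 - 6 + 1
= 7

7


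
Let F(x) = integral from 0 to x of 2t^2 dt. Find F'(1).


By the Fundamental Theorem of Calculus (Part 1):
If F(x) = integral from 0 to x of f(t) dt, then F'(x) = f(x)
Here f(t) = 2t^2
So F'(x) = 2x^2
Evaluate at x = 1:
F'(1) = 2 * 1^2
= 2 * 1
= 2

2


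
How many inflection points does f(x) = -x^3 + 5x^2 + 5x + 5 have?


Inflection points occur where f''(x) = 0 and concavity changes.
f(x) = -x^3 + 5x^2 + 5x + 5
f'(x) = -3x^2 + 10x + 5
f''(x) = -6x + 10
Set f''(x) = 0:
-6x + 10 = 0
x = -10 / (-6) = 5/3
Since f''(x) is linear (degree 1), it changes sign at this point.
Therefore there is exactly 1 inflection point.

1


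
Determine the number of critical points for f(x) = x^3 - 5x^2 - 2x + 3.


Find where f'(x) = 0:
f(x) = x^3 - 5x^2 - 2x + 3
f'(x) = 3x^2 - 10x - 2
This is a quadratic in x. Use the discriminant to count real roots.
Discriminant = (-10)^2 - 4 * 3 * (-2)
= 100 - (-24)
= 124
Since discriminant > 0, f'(x) = 0 has 2 real solutions.
Number of critical points: 2

2


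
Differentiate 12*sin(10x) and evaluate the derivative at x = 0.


Apply the chain rule to differentiate 12*sin(10x):
d/dx [12*sin(10x)]
= 12 * cos(10x) * d/dx(10x)
= 12 * 10 * cos(10x)
= 120 * cos(10x)
Evaluate at x = 0:
= 120 * cos(0)
= 120 * 1
= 120

120


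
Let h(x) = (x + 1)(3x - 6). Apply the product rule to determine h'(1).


Let u(x) = x + 1 and v(x) = 3x - 6
u'(x) = 1
v'(x) = 3
Product rule: h'(x) = u'(x)*v(x) + u(x)*v'(x)
= 1 * (3x - 6) + (x + 1) * 3
At x = 1:
u(1) = 1 * 1 + 1 = 2
v(1) = 3 * 1 - 6 = -3
h'(1) = 1 * (-3) + 2 * 3
= -3 + 6
= 3

3


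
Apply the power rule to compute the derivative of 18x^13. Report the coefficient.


We apply the power rule: d/dx [ax^n] = a*n * x^(n-1)
d/dx [18x^13]
= 18 * 13 * x^(13-1)
= 234x^12
The coefficient is 234

234


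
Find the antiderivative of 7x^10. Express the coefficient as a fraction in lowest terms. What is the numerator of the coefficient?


Apply the power rule for integration:
integral of ax^n dx = a/(n+1) * x^(n+1) + C
integral of 7x^10 dx
= 7/11 * x^11 + C
The coefficient in lowest terms is 7/11, and its numerator is 7

7


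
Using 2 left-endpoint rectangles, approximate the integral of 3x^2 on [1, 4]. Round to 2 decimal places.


Left Riemann sum uses left endpoints of each subinterval.
Interval: [1, 4], n = 2
dx = (4 - 1) / 2 = 3/2
Left endpoints: [1, 5/2]
f values: [3, 75/4]
Sum = dx * (sum of f values)
= 3/2 * 87/4
= 261/8 ≈ 32.63

32.63


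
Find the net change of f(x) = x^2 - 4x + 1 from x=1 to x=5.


Net change = f(b) - f(a)
f(x) = x^2 - 4x + 1
Compute f(5):
f(5) = 1 * 5^2 - 4 * 5 + 1
= 25 - 20 + 1
= 6
Compute f(1):
f(1) = 1 * 1^2 - 4 * 1 + 1
= 1 - 4 + 1
= -2
Net change = 6 - (-2) = 8

8


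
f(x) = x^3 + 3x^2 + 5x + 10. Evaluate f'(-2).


Differentiate f(x) = x^3 + 3x^2 + 5x + 10 term by term:
f'(x) = 3x^2 + 6x + 5
Substitute x = -2:
f'(-2) = 3 * (-2)^2 + 6 * (-2) + 5
= 12 - 12 + 5
= 5

5


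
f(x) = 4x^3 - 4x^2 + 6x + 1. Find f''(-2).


First derivative:
f'(x) = 12x^2 - 8x + 6
Second derivative:
f''(x) = 24x - 8
Substitute x = -2:
f''(-2) = 24 * (-2) - 8
= -48 - 8
= -56

-56


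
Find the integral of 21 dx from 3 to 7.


The integral of a constant k over [a, b] equals k * (b - a).
integral from 3 to 7 of 21 dx
= 21 * (7 - 3)
= 21 * 4
= 84

84


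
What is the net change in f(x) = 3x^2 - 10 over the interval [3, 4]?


Net change = f(b) - f(a)
f(x) = 3x^2 - 10
Compute f(4):
f(4) = 3 * 4^2 + 0 * 4 - 10
= 48 + 0 - 10
= 38
Compute f(3):
f(3) = 3 * 3^2 + 0 * 3 - 10
= 27 + 0 - 10
= 17
Net change = 38 - 17 = 21

21


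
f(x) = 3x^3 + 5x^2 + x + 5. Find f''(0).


First derivative:
f'(x) = 9x^2 + 10x + 1
Second derivative:
f''(x) = 18x + 10
Substitute x = 0:
f''(0) = 18 * 0 + 10
= 0 + 10
= 10

10


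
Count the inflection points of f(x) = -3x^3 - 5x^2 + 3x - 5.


Inflection points occur where f''(x) = 0 and concavity changes.
f(x) = -3x^3 - 5x^2 + 3x - 5
f'(x) = -9x^2 - 10x + 3
f''(x) = -18x - 10
Set f''(x) = 0:
-18x - 10 = 0
x = 10 / (-18) = -5/9
Since f''(x) is linear (degree 1), it changes sign at this point.
Therefore there is exactly 1 inflection point.

1


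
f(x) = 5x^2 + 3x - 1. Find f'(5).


Differentiate term by term using power and sum rules:
f(x) = 5x^2 + 3x - 1
f'(x) = 10x + 3
Substitute x = 5:
f'(5) = 10 * 5 + 3
= 50 + 3
= 53

53


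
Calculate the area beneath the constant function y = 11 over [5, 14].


The area under a constant function y = 11 is a rectangle.
Width = 14 - 5 = 9
Height = 11
Area = width * height
= 9 * 11
= 99

99


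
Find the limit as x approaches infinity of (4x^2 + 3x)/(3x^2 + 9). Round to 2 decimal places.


For limits at infinity with equal-degree polynomials,
we compare leading coefficients.
Numerator leading term: 4x^2
Denominator leading term: 3x^2
Divide both by x^2:
lim = (4 + 3/x) / (3 + 9/x^2)
As x -> infinity, the 1/x and 1/x^2 terms vanish:
= 4/3 ≈ 1.33

1.33


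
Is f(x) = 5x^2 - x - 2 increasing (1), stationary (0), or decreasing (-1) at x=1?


Compute f'(x) to determine behavior:
f'(x) = 10x - 1
f'(1) = 10 * 1 - 1
= 10 - 1
= 9
Since f'(1) > 0, the function is increasing (1)

1


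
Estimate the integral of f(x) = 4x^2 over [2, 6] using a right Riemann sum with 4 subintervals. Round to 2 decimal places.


Right Riemann sum uses right endpoints of each subinterval.
Interval: [2, 6], n = 4
dx = (6 - 2) / 4 = 1
Right endpoints: [3, 4, 5, 6]
f values: [36, 64, 100, 144]
Sum = dx * (sum of f values)
= 1 * 344
= 344 = 344.00

344.00


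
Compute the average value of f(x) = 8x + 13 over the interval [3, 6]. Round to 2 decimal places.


Average value = 1/(b-a) * integral from a to b of f(x) dx
First compute the integral of 8x + 13:
F(x) = 4x^2 + 13x
F(6) = 4 * 36 + 13 * 6 = 222
F(3) = 4 * 9 + 13 * 3 = 75
Integral = 222 - 75 = 147
Average = 147 / (6 - 3) = 147 / 3
= 49 = 49.00

49.00


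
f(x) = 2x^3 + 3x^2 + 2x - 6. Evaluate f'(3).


Differentiate f(x) = 2x^3 + 3x^2 + 2x - 6 term by term:
f'(x) = 6x^2 + 6x + 2
Substitute x = 3:
f'(3) = 6 * 3^2 + 6 * 3 + 2
= 54 + 18 + 2
= 74

74


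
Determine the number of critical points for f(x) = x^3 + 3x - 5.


Find where f'(x) = 0:
f(x) = x^3 + 3x - 5
f'(x) = 3x^2 + 3
This is a quadratic in x. Use the discriminant to count real roots.
Discriminant = (0)^2 - 4 * 3 * 3
= 0 - 36
= -36
Since discriminant < 0, f'(x) = 0 has no real solutions.
Number of critical points: 0

0


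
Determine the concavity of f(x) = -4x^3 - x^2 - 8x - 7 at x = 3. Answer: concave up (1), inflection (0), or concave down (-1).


Concavity is determined by the sign of f''(x).
f(x) = -4x^3 - x^2 - 8x - 7
f'(x) = -12x^2 - 2x - 8
f''(x) = -24x - 2
f''(3) = -24 * 3 - 2
= -72 - 2
= -74
Since f''(3) < 0, the function is concave down (-1)

-1


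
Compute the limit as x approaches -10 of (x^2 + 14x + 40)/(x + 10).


Direct substitution gives 0/0, so we factor the numerator.
Factor: (x^2 + 14x + 40) = (x + 10)(x + 4)
Cancel the common factor (x + 10):
(x^2 + 14x + 40)/(x + 10) = (x + 4)
Now substitute x = -10:
= (-10) - (-4) = -6

-6


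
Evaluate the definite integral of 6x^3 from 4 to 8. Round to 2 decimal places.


Find the antiderivative of 6x^3:
F(x) = 6/4 * x^4
Apply the Fundamental Theorem of Calculus:
F(8) - F(4)
= 6/4 * 8^4 - 6/4 * 4^4
= 6/4 * (4096 - 256)
= 6/4 * 3840
= 5760 = 5760.00

5760.00


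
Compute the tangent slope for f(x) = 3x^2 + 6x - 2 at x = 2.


The slope of the tangent line equals f'(x) at the point.
f(x) = 3x^2 + 6x - 2
f'(x) = 6x + 6
At x = 2:
f'(2) = 6 * 2 + 6
= 12 + 6
= 18

18


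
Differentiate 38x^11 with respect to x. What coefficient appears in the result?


We apply the power rule: d/dx [ax^n] = a*n * x^(n-1)
d/dx [38x^11]
= 38 * 11 * x^(11-1)
= 418x^10
The coefficient is 418

418


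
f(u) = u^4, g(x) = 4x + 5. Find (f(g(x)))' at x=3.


Using the chain rule: (f(g(x)))' = f'(g(x)) * g'(x)
First, find g(3):
g(3) = 4 * 3 + 5 = 17
Next, f'(u) = 4u^3
And g'(x) = 4
So f'(g(3)) * g'(3)
= 4 * 17^3 * 4
= 4 * 4913 * 4
= 78608

78608


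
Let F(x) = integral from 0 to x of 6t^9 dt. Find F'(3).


By the Fundamental Theorem of Calculus (Part 1):
If F(x) = integral from 0 to x of f(t) dt, then F'(x) = f(x)
Here f(t) = 6t^9
So F'(x) = 6x^9
Evaluate at x = 3:
F'(3) = 6 * 3^9
= 6 * 19683
= 118098

118098


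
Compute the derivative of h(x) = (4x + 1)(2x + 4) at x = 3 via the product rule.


Let u(x) = 4x + 1 and v(x) = 2x + 4
u'(x) = 4
v'(x) = 2
Product rule: h'(x) = u'(x)*v(x) + u(x)*v'(x)
= 4 * (2x + 4) + (4x + 1) * 2
At x = 3:
u(3) = 4 * 3 + 1 = 13
v(3) = 2 * 3 + 4 = 10
h'(3) = 4 * 10 + 13 * 2
= 40 + 26
= 66

66


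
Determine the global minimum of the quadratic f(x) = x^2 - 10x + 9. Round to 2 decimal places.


For a quadratic f(x) = ax^2 + bx + c with a > 0, the minimum is at the vertex.
Vertex x-coordinate: x = -b/(2a)
x = -(-10) / (2 * 1)
x = 10/2 = 5
Substitute back to find the minimum value:
f(5) = 1 * 5^2 - 10 * 5 + 9
= 25 - 50 + 9
= -16 = -16.00

-16.00


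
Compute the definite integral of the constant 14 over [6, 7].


The integral of a constant k over [a, b] equals k * (b - a).
integral from 6 to 7 of 14 dx
= 14 * (7 - 6)
= 14 * 1
= 14

14


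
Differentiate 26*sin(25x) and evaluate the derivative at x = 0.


Apply the chain rule to differentiate 26*sin(25x):
d/dx [26*sin(25x)]
= 26 * cos(25x) * d/dx(25x)
= 26 * 25 * cos(25x)
= 650 * cos(25x)
Evaluate at x = 0:
= 650 * cos(0)
= 650 * 1
= 650

650


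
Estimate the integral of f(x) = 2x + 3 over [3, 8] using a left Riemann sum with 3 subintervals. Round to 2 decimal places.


Left Riemann sum uses left endpoints of each subinterval.
Interval: [3, 8], n = 3
dx = (8 - 3) / 3 = 5/3
Left endpoints: [3, 14/3, 19/3]
f values: [9, 37/3, 47/3]
Sum = dx * (sum of f values)
= 5/3 * 37
= 185/3 ≈ 61.67

61.67


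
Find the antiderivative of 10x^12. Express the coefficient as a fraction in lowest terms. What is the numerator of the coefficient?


Apply the power rule for integration:
integral of ax^n dx = a/(n+1) * x^(n+1) + C
integral of 10x^12 dx
= 10/13 * x^13 + C
The coefficient in lowest terms is 10/13, and its numerator is 10

10


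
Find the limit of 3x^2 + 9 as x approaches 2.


Since polynomials are continuous, we use direct substitution.
lim(x->2) of 3x^2 + 9
= 3 * 2^2 + 0 * 2 + 9
= 12 + 0 + 9
= 21

21


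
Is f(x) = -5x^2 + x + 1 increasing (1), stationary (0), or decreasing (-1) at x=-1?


Compute f'(x) to determine behavior:
f'(x) = -10x + 1
f'(-1) = -10 * (-1) + 1
= 10 + 1
= 11
Since f'(-1) > 0, the function is increasing (1)

1


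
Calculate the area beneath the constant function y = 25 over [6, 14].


The area under a constant function y = 25 is a rectangle.
Width = 14 - 6 = 8
Height = 25
Area = width * height
= 8 * 25
= 200

200


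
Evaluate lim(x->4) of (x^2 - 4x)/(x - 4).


Direct substitution gives 0/0, so we factor the numerator.
Factor: (x^2 - 4x) = (x - 4)(x)
Cancel the common factor (x - 4):
(x^2 - 4x)/(x - 4) = (x)
Now substitute x = 4:
= (4) - (0) = 4

4


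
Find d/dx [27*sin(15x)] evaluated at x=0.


Apply the chain rule to differentiate 27*sin(15x):
d/dx [27*sin(15x)]
= 27 * cos(15x) * d/dx(15x)
= 27 * 15 * cos(15x)
= 405 * cos(15x)
Evaluate at x = 0:
= 405 * cos(0)
= 405 * 1
= 405

405


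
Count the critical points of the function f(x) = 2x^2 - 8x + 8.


Find where f'(x) = 0:
f'(x) = 4x - 8
Set f'(x) = 0:
4x - 8 = 0
x = 8 / 4 = 2
This is a linear equation in x, so there is exactly one solution.
Number of critical points: 1

1


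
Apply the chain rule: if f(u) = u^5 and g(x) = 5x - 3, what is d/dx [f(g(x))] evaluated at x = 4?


Using the chain rule: (f(g(x)))' = f'(g(x)) * g'(x)
First, find g(4):
g(4) = 5 * 4 - 3 = 17
Next, f'(u) = 5u^4
And g'(x) = 5
So f'(g(4)) * g'(4)
= 5 * 17^4 * 5
= 5 * 83521 * 5
= 2088025

2088025


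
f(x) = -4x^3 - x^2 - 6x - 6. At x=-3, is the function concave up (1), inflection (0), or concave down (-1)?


Concavity is determined by the sign of f''(x).
f(x) = -4x^3 - x^2 - 6x - 6
f'(x) = -12x^2 - 2x - 6
f''(x) = -24x - 2
f''(-3) = -24 * (-3) - 2
= 72 - 2
= 70
Since f''(-3) > 0, the function is concave up (1)

1


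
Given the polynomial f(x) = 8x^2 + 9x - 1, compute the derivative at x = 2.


Differentiate term by term using power and sum rules:
f(x) = 8x^2 + 9x - 1
f'(x) = 16x + 9
Substitute x = 2:
f'(2) = 16 * 2 + 9
= 32 + 9
= 41

41


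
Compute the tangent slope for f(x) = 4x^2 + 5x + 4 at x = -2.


The slope of the tangent line equals f'(x) at the point.
f(x) = 4x^2 + 5x + 4
f'(x) = 8x + 5
At x = -2:
f'(-2) = 8 * (-2) + 5
= -16 + 5
= -11

-11


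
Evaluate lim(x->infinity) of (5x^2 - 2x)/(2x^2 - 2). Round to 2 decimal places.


For limits at infinity with equal-degree polynomials,
we compare leading coefficients.
Numerator leading term: 5x^2
Denominator leading term: 2x^2
Divide both by x^2:
lim = (5 - 2/x) / (2 - 2/x^2)
As x -> infinity, the 1/x and 1/x^2 terms vanish:
= 5/2 = 2.50

2.50


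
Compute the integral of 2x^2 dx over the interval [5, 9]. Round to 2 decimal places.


Find the antiderivative of 2x^2:
F(x) = 2/3 * x^3
Apply the Fundamental Theorem of Calculus:
F(9) - F(5)
= 2/3 * 9^3 - 2/3 * 5^3
= 2/3 * (729 - 125)
= 2/3 * 604
= 1208/3 ≈ 402.67

402.67


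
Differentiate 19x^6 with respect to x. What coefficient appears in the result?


We apply the power rule: d/dx [ax^n] = a*n * x^(n-1)
d/dx [19x^6]
= 19 * 6 * x^(6-1)
= 114x^5
The coefficient is 114

114


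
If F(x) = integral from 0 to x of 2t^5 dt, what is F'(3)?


By the Fundamental Theorem of Calculus (Part 1):
If F(x) = integral from 0 to x of f(t) dt, then F'(x) = f(x)
Here f(t) = 2t^5
So F'(x) = 2x^5
Evaluate at x = 3:
F'(3) = 2 * 3^5
= 2 * 243
= 486

486


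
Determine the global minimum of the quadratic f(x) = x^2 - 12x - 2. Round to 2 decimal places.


For a quadratic f(x) = ax^2 + bx + c with a > 0, the minimum is at the vertex.
Vertex x-coordinate: x = -b/(2a)
x = -(-12) / (2 * 1)
x = 12/2 = 6
Substitute back to find the minimum value:
f(6) = 1 * 6^2 - 12 * 6 - 2
= 36 - 72 - 2
= -38 = -38.00

-38.00


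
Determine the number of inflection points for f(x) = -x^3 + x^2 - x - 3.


Inflection points occur where f''(x) = 0 and concavity changes.
f(x) = -x^3 + x^2 - x - 3
f'(x) = -3x^2 + 2x - 1
f''(x) = -6x + 2
Set f''(x) = 0:
-6x + 2 = 0
x = -2 / (-6) = 1/3
Since f''(x) is linear (degree 1), it changes sign at this point.
Therefore there is exactly 1 inflection point.

1


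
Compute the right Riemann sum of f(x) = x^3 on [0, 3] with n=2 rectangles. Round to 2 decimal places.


Right Riemann sum uses right endpoints of each subinterval.
Interval: [0, 3], n = 2
dx = (3 - 0) / 2 = 3/2
Right endpoints: [3/2, 3]
f values: [27/8, 27]
Sum = dx * (sum of f values)
= 3/2 * 243/8
= 729/16 ≈ 45.56

45.56


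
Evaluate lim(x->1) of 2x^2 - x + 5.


Since polynomials are continuous, we use direct substitution.
lim(x->1) of 2x^2 - x + 5
= 2 * 1^2 - 1 * 1 + 5
= 2 - 1 + 5
= 6

6


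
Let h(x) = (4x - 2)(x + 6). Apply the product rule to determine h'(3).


Let u(x) = 4x - 2 and v(x) = x + 6
u'(x) = 4
v'(x) = 1
Product rule: h'(x) = u'(x)*v(x) + u(x)*v'(x)
= 4 * (x + 6) + (4x - 2) * 1
At x = 3:
u(3) = 4 * 3 - 2 = 10
v(3) = 1 * 3 + 6 = 9
h'(3) = 4 * 9 + 10 * 1
= 36 + 10
= 46

46


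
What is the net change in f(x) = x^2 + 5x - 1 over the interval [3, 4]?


Net change = f(b) - f(a)
f(x) = x^2 + 5x - 1
Compute f(4):
f(4) = 1 * 4^2 + 5 * 4 - 1
= 16 + 20 - 1
= 35
Compute f(3):
f(3) = 1 * 3^2 + 5 * 3 - 1
= 9 + 15 - 1
= 23
Net change = 35 - 23 = 12

12


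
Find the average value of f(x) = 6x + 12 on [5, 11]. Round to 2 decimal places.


Average value = 1/(b-a) * integral from a to b of f(x) dx
First compute the integral of 6x + 12:
F(x) = 3x^2 + 12x
F(11) = 3 * 121 + 12 * 11 = 495
F(5) = 3 * 25 + 12 * 5 = 135
Integral = 495 - 135 = 360
Average = 360 / (11 - 5) = 360 / 6
= 60 = 60.00

60.00


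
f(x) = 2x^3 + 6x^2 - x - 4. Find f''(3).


First derivative:
f'(x) = 6x^2 + 12x - 1
Second derivative:
f''(x) = 12x + 12
Substitute x = 3:
f''(3) = 12 * 3 + 12
= 36 + 12
= 48

48


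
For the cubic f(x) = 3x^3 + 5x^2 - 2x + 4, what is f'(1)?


Differentiate f(x) = 3x^3 + 5x^2 - 2x + 4 term by term:
f'(x) = 9x^2 + 10x - 2
Substitute x = 1:
f'(1) = 9 * 1^2 + 10 * 1 - 2
= 9 + 10 - 2
= 17

17


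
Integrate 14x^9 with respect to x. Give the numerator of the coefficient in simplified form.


Apply the power rule for integration:
integral of ax^n dx = a/(n+1) * x^(n+1) + C
integral of 14x^9 dx
= 14/10 * x^10 + C
= 7/5 * x^10 + C
The coefficient in lowest terms is 7/5, and its numerator is 7

7


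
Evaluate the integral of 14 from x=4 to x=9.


The integral of a constant k over [a, b] equals k * (b - a).
integral from 4 to 9 of 14 dx
= 14 * (9 - 4)
= 14 * 5
= 70

70


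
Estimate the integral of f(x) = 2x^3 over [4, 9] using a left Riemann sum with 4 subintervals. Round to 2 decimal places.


Left Riemann sum uses left endpoints of each subinterval.
Interval: [4, 9], n = 4
dx = (9 - 4) / 4 = 5/4
Left endpoints: [4, 21/4, 13/2, 31/4]
f values: [128, 9261/32, 2197/4, 29791/32]
Sum = dx * (sum of f values)
= 5/4 * 15181/8
= 75905/32 ≈ 2372.03

2372.03


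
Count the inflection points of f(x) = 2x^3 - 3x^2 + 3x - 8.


Inflection points occur where f''(x) = 0 and concavity changes.
f(x) = 2x^3 - 3x^2 + 3x - 8
f'(x) = 6x^2 - 6x + 3
f''(x) = 12x - 6
Set f''(x) = 0:
12x - 6 = 0
x = 6 / 12 = 1/2
Since f''(x) is linear (degree 1), it changes sign at this point.
Therefore there is exactly 1 inflection point.

1


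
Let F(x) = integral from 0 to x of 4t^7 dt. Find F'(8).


By the Fundamental Theorem of Calculus (Part 1):
If F(x) = integral from 0 to x of f(t) dt, then F'(x) = f(x)
Here f(t) = 4t^7
So F'(x) = 4x^7
Evaluate at x = 8:
F'(8) = 4 * 8^7
= 4 * 2097152
= 8388608

8388608


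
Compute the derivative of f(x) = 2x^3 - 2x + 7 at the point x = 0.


Differentiate f(x) = 2x^3 - 2x + 7 term by term:
f'(x) = 6x^2 - 2
Substitute x = 0:
f'(0) = 6 * 0^2 + 0 * 0 - 2
= 0 + 0 - 2
= -2

-2


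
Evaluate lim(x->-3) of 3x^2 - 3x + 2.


Since polynomials are continuous, we use direct substitution.
lim(x->-3) of 3x^2 - 3x + 2
= 3 * (-3)^2 - 3 * (-3) + 2
= 27 + 9 + 2
= 38

38


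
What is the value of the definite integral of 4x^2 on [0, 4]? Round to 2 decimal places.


Find the antiderivative of 4x^2:
F(x) = 4/3 * x^3
Apply the Fundamental Theorem of Calculus:
F(4) - F(0)
= 4/3 * 4^3 - 4/3 * 0^3
= 4/3 * (64 - 0)
= 4/3 * 64
= 256/3 ≈ 85.33

85.33


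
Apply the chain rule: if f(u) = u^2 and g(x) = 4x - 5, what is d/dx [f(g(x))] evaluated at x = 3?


Using the chain rule: (f(g(x)))' = f'(g(x)) * g'(x)
First, find g(3):
g(3) = 4 * 3 - 5 = 7
Next, f'(u) = 2u
And g'(x) = 4
So f'(g(3)) * g'(3)
= 2 * 7 * 4
= 56

56


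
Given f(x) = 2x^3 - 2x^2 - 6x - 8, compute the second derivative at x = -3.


First derivative:
f'(x) = 6x^2 - 4x - 6
Second derivative:
f''(x) = 12x - 4
Substitute x = -3:
f''(-3) = 12 * (-3) - 4
= -36 - 4
= -40

-40


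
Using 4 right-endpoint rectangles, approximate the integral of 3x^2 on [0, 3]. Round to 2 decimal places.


Right Riemann sum uses right endpoints of each subinterval.
Interval: [0, 3], n = 4
dx = (3 - 0) / 4 = 3/4
Right endpoints: [3/4, 3/2, 9/4, 3]
f values: [27/16, 27/4, 243/16, 27]
Sum = dx * (sum of f values)
= 3/4 * 405/8
= 1215/32 ≈ 37.97

37.97


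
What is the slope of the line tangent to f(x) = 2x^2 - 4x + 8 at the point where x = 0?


The slope of the tangent line equals f'(x) at the point.
f(x) = 2x^2 - 4x + 8
f'(x) = 4x - 4
At x = 0:
f'(0) = 4 * 0 - 4
= 0 - 4
= -4

-4


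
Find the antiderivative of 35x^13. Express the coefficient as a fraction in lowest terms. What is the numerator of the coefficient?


Apply the power rule for integration:
integral of ax^n dx = a/(n+1) * x^(n+1) + C
integral of 35x^13 dx
= 35/14 * x^14 + C
= 5/2 * x^14 + C
The coefficient in lowest terms is 5/2, and its numerator is 5

5


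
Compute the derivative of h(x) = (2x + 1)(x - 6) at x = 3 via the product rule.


Let u(x) = 2x + 1 and v(x) = x - 6
u'(x) = 2
v'(x) = 1
Product rule: h'(x) = u'(x)*v(x) + u(x)*v'(x)
= 2 * (x - 6) + (2x + 1) * 1
At x = 3:
u(3) = 2 * 3 + 1 = 7
v(3) = 1 * 3 - 6 = -3
h'(3) = 2 * (-3) + 7 * 1
= -6 + 7
= 1

1


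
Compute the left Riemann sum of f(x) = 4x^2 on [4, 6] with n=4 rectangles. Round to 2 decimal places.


Left Riemann sum uses left endpoints of each subinterval.
Interval: [4, 6], n = 4
dx = (6 - 4) / 4 = 1/2
Left endpoints: [4, 9/2, 5, 11/2]
f values: [64, 81, 100, 121]
Sum = dx * (sum of f values)
= 1/2 * 366
= 183 = 183.00

183.00


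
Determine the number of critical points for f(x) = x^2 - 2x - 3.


Find where f'(x) = 0:
f'(x) = 2x - 2
Set f'(x) = 0:
2x - 2 = 0
x = 2 / 2 = 1
This is a linear equation in x, so there is exactly one solution.
Number of critical points: 1

1


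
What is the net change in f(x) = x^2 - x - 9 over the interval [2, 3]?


Net change = f(b) - f(a)
f(x) = x^2 - x - 9
Compute f(3):
f(3) = 1 * 3^2 - 1 * 3 - 9
= 9 - 3 - 9
= -3
Compute f(2):
f(2) = 1 * 2^2 - 1 * 2 - 9
= 4 - 2 - 9
= -7
Net change = -3 - (-7) = 4

4


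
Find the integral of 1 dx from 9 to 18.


The integral of a constant k over [a, b] equals k * (b - a).
integral from 9 to 18 of 1 dx
= 1 * (18 - 9)
= 1 * 9
= 9

9


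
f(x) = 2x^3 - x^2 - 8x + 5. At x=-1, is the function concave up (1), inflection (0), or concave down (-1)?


Concavity is determined by the sign of f''(x).
f(x) = 2x^3 - x^2 - 8x + 5
f'(x) = 6x^2 - 2x - 8
f''(x) = 12x - 2
f''(-1) = 12 * (-1) - 2
= -12 - 2
= -14
Since f''(-1) < 0, the function is concave down (-1)

-1


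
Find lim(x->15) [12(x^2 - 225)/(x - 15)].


Direct substitution gives 0/0, so we factor the numerator.
Factor: 12(x^2 - 225) = 12 * (x - 15)(x + 15)
Cancel the common factor (x - 15):
12(x^2 - 225)/(x - 15) = 12 * (x + 15)
Now substitute x = 15:
= 12 * (15 + 15) = 360

360


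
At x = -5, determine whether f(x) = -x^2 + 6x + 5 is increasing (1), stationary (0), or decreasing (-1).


Compute f'(x) to determine behavior:
f'(x) = -2x + 6
f'(-5) = -2 * (-5) + 6
= 10 + 6
= 16
Since f'(-5) > 0, the function is increasing (1)

1


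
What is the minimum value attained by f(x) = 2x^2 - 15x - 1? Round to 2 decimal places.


For a quadratic f(x) = ax^2 + bx + c with a > 0, the minimum is at the vertex.
Vertex x-coordinate: x = -b/(2a)
x = -(-15) / (2 * 2)
x = 15/4
Substitute back to find the minimum value:
f(15/4) = 2 * (15/4)^2 - 15 * (15/4) - 1
= 225/8 - 225/4 - 1
= -233/8 ≈ -29.13

-29.13


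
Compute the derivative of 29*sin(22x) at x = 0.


Apply the chain rule to differentiate 29*sin(22x):
d/dx [29*sin(22x)]
= 29 * cos(22x) * d/dx(22x)
= 29 * 22 * cos(22x)
= 638 * cos(22x)
Evaluate at x = 0:
= 638 * cos(0)
= 638 * 1
= 638

638


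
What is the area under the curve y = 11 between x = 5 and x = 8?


The area under a constant function y = 11 is a rectangle.
Width = 8 - 5 = 3
Height = 11
Area = width * height
= 3 * 11
= 33

33


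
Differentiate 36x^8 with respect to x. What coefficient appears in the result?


We apply the power rule: d/dx [ax^n] = a*n * x^(n-1)
d/dx [36x^8]
= 36 * 8 * x^(8-1)
= 288x^7
The coefficient is 288

288


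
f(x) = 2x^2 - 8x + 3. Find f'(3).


Differentiate term by term using power and sum rules:
f(x) = 2x^2 - 8x + 3
f'(x) = 4x - 8
Substitute x = 3:
f'(3) = 4 * 3 - 8
= 12 - 8
= 4

4


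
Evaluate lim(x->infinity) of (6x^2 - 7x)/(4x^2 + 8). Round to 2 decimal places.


For limits at infinity with equal-degree polynomials,
we compare leading coefficients.
Numerator leading term: 6x^2
Denominator leading term: 4x^2
Divide both by x^2:
lim = (6 - 7/x) / (4 + 8/x^2)
As x -> infinity, the 1/x and 1/x^2 terms vanish:
= 6/4 = 3/2 = 1.50

1.50


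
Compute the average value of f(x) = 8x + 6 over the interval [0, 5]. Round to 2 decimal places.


Average value = 1/(b-a) * integral from a to b of f(x) dx
First compute the integral of 8x + 6:
F(x) = 4x^2 + 6x
F(5) = 4 * 25 + 6 * 5 = 130
F(0) = 4 * 0 + 6 * 0 = 0
Integral = 130 - 0 = 130
Average = 130 / (5 - 0) = 130 / 5
= 26 = 26.00

26.00


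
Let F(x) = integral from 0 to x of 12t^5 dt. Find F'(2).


By the Fundamental Theorem of Calculus (Part 1):
If F(x) = integral from 0 to x of f(t) dt, then F'(x) = f(x)
Here f(t) = 12t^5
So F'(x) = 12x^5
Evaluate at x = 2:
F'(2) = 12 * 2^5
= 12 * 32
= 384

384


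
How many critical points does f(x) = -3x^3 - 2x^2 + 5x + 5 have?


Find where f'(x) = 0:
f(x) = -3x^3 - 2x^2 + 5x + 5
f'(x) = -9x^2 - 4x + 5
This is a quadratic in x. Use the discriminant to count real roots.
Discriminant = (-4)^2 - 4 * (-9) * 5
= 16 - (-180)
= 196
Since discriminant > 0, f'(x) = 0 has 2 real solutions.
Number of critical points: 2

2


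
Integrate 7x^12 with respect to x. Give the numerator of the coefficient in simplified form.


Apply the power rule for integration:
integral of ax^n dx = a/(n+1) * x^(n+1) + C
integral of 7x^12 dx
= 7/13 * x^13 + C
The coefficient in lowest terms is 7/13, and its numerator is 7

7


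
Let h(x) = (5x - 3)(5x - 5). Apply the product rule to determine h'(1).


Let u(x) = 5x - 3 and v(x) = 5x - 5
u'(x) = 5
v'(x) = 5
Product rule: h'(x) = u'(x)*v(x) + u(x)*v'(x)
= 5 * (5x - 5) + (5x - 3) * 5
At x = 1:
u(1) = 5 * 1 - 3 = 2
v(1) = 5 * 1 - 5 = 0
h'(1) = 5 * 0 + 2 * 5
= 0 + 10
= 10

10


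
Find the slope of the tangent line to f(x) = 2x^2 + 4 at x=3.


The slope of the tangent line equals f'(x) at the point.
f(x) = 2x^2 + 4
f'(x) = 4x
At x = 3:
f'(3) = 4 * 3 + 0
= 12 + 0
= 12

12


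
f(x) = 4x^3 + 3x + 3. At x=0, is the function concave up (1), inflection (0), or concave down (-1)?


Concavity is determined by the sign of f''(x).
f(x) = 4x^3 + 3x + 3
f'(x) = 12x^2 + 3
f''(x) = 24x
f''(0) = 24 * 0 + 0
= 0 + 0
= 0
f''(0) = 0, and f''(x) is linear with nonzero slope 24, so f'' changes sign at x = 0. Hence the function is at an inflection point (0)

0


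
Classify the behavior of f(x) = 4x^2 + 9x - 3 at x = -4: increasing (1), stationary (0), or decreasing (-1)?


Compute f'(x) to determine behavior:
f'(x) = 8x + 9
f'(-4) = 8 * (-4) + 9
= -32 + 9
= -23
Since f'(-4) < 0, the function is decreasing (-1)

-1


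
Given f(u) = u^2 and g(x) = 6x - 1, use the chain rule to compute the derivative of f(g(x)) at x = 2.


Using the chain rule: (f(g(x)))' = f'(g(x)) * g'(x)
First, find g(2):
g(2) = 6 * 2 - 1 = 11
Next, f'(u) = 2u
And g'(x) = 6
So f'(g(2)) * g'(2)
= 2 * 11 * 6
= 132

132


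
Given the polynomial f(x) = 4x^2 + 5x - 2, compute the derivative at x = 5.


Differentiate term by term using power and sum rules:
f(x) = 4x^2 + 5x - 2
f'(x) = 8x + 5
Substitute x = 5:
f'(5) = 8 * 5 + 5
= 40 + 5
= 45

45


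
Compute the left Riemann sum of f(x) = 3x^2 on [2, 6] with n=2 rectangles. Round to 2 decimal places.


Left Riemann sum uses left endpoints of each subinterval.
Interval: [2, 6], n = 2
dx = (6 - 2) / 2 = 2
Left endpoints: [2, 4]
f values: [12, 48]
Sum = dx * (sum of f values)
= 2 * 60
= 120 = 120.00

120.00


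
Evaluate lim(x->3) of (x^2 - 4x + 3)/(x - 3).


Direct substitution gives 0/0, so we factor the numerator.
Factor: (x^2 - 4x + 3) = (x - 3)(x - 1)
Cancel the common factor (x - 3):
(x^2 - 4x + 3)/(x - 3) = (x - 1)
Now substitute x = 3:
= (3) - (1) = 2

2


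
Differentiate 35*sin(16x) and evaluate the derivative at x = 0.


Apply the chain rule to differentiate 35*sin(16x):
d/dx [35*sin(16x)]
= 35 * cos(16x) * d/dx(16x)
= 35 * 16 * cos(16x)
= 560 * cos(16x)
Evaluate at x = 0:
= 560 * cos(0)
= 560 * 1
= 560

560


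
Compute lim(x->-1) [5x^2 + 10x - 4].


Since polynomials are continuous, we use direct substitution.
lim(x->-1) of 5x^2 + 10x - 4
= 5 * (-1)^2 + 10 * (-1) - 4
= 5 - 10 - 4
= -9

-9


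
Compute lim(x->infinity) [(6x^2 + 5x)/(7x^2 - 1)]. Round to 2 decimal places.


For limits at infinity with equal-degree polynomials,
we compare leading coefficients.
Numerator leading term: 6x^2
Denominator leading term: 7x^2
Divide both by x^2:
lim = (6 + 5/x) / (7 - 1/x^2)
As x -> infinity, the 1/x and 1/x^2 terms vanish:
= 6/7 ≈ 0.86

0.86


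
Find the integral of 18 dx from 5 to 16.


The integral of a constant k over [a, b] equals k * (b - a).
integral from 5 to 16 of 18 dx
= 18 * (16 - 5)
= 18 * 11
= 198

198


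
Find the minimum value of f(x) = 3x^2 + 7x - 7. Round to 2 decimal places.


For a quadratic f(x) = ax^2 + bx + c with a > 0, the minimum is at the vertex.
Vertex x-coordinate: x = -b/(2a)
x = -(7) / (2 * 3)
x = -7/6
Substitute back to find the minimum value:
f(-7/6) = 3 * (-7/6)^2 + 7 * (-7/6) - 7
= 49/12 - 49/6 - 7
= -133/12 ≈ -11.08

-11.08


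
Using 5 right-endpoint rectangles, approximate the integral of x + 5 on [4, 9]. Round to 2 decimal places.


Right Riemann sum uses right endpoints of each subinterval.
Interval: [4, 9], n = 5
dx = (9 - 4) / 5 = 1
Right endpoints: [5, 6, 7, 8, 9]
f values: [10, 11, 12, 13, 14]
Sum = dx * (sum of f values)
= 1 * 60
= 60 = 60.00

60.00


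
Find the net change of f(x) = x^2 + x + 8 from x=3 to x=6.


Net change = f(b) - f(a)
f(x) = x^2 + x + 8
Compute f(6):
f(6) = 1 * 6^2 + 1 * 6 + 8
= 36 + 6 + 8
= 50
Compute f(3):
f(3) = 1 * 3^2 + 1 * 3 + 8
= 9 + 3 + 8
= 20
Net change = 50 - 20 = 30

30


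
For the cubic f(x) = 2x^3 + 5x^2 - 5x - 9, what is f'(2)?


Differentiate f(x) = 2x^3 + 5x^2 - 5x - 9 term by term:
f'(x) = 6x^2 + 10x - 5
Substitute x = 2:
f'(2) = 6 * 2^2 + 10 * 2 - 5
= 24 + 20 - 5
= 39

39


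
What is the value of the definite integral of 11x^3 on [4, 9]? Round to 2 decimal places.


Find the antiderivative of 11x^3:
F(x) = 11/4 * x^4
Apply the Fundamental Theorem of Calculus:
F(9) - F(4)
= 11/4 * 9^4 - 11/4 * 4^4
= 11/4 * (6561 - 256)
= 11/4 * 6305
= 69355/4 = 17338.75

17338.75


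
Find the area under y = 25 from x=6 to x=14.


The area under a constant function y = 25 is a rectangle.
Width = 14 - 6 = 8
Height = 25
Area = width * height
= 8 * 25
= 200

200


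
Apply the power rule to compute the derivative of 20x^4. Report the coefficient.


We apply the power rule: d/dx [ax^n] = a*n * x^(n-1)
d/dx [20x^4]
= 20 * 4 * x^(4-1)
= 80x^3
The coefficient is 80

80


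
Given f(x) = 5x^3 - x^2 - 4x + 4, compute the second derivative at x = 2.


First derivative:
f'(x) = 15x^2 - 2x - 4
Second derivative:
f''(x) = 30x - 2
Substitute x = 2:
f''(2) = 30 * 2 - 2
= 60 - 2
= 58

58


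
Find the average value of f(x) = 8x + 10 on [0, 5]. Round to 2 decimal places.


Average value = 1/(b-a) * integral from a to b of f(x) dx
First compute the integral of 8x + 10:
F(x) = 4x^2 + 10x
F(5) = 4 * 25 + 10 * 5 = 150
F(0) = 4 * 0 + 10 * 0 = 0
Integral = 150 - 0 = 150
Average = 150 / (5 - 0) = 150 / 5
= 30 = 30.00

30.00


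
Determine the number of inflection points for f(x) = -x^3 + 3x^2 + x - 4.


Inflection points occur where f''(x) = 0 and concavity changes.
f(x) = -x^3 + 3x^2 + x - 4
f'(x) = -3x^2 + 6x + 1
f''(x) = -6x + 6
Set f''(x) = 0:
-6x + 6 = 0
x = -6 / (-6) = 1
Since f''(x) is linear (degree 1), it changes sign at this point.
Therefore there is exactly 1 inflection point.

1


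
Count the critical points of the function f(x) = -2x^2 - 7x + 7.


Find where f'(x) = 0:
f'(x) = -4x - 7
Set f'(x) = 0:
-4x - 7 = 0
x = 7 / (-4) = -7/4
This is a linear equation in x, so there is exactly one solution.
Number of critical points: 1

1


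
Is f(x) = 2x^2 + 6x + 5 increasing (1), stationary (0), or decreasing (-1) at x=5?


Compute f'(x) to determine behavior:
f'(x) = 4x + 6
f'(5) = 4 * 5 + 6
= 20 + 6
= 26
Since f'(5) > 0, the function is increasing (1)

1


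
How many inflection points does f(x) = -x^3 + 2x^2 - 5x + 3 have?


Inflection points occur where f''(x) = 0 and concavity changes.
f(x) = -x^3 + 2x^2 - 5x + 3
f'(x) = -3x^2 + 4x - 5
f''(x) = -6x + 4
Set f''(x) = 0:
-6x + 4 = 0
x = -4 / (-6) = 2/3
Since f''(x) is linear (degree 1), it changes sign at this point.
Therefore there is exactly 1 inflection point.

1


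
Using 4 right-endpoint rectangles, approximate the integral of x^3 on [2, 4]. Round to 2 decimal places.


Right Riemann sum uses right endpoints of each subinterval.
Interval: [2, 4], n = 4
dx = (4 - 2) / 4 = 1/2
Right endpoints: [5/2, 3, 7/2, 4]
f values: [125/8, 27, 343/8, 64]
Sum = dx * (sum of f values)
= 1/2 * 299/2
= 299/4 = 74.75

74.75


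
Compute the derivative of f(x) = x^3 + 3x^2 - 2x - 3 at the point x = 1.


Differentiate f(x) = x^3 + 3x^2 - 2x - 3 term by term:
f'(x) = 3x^2 + 6x - 2
Substitute x = 1:
f'(1) = 3 * 1^2 + 6 * 1 - 2
= 3 + 6 - 2
= 7

7
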